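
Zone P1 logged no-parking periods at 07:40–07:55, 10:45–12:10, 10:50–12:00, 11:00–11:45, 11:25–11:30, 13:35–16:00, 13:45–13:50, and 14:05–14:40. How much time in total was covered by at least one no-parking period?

Merged: 07:40–07:55, 10:45–12:10, 13:35–16:00.
Lengths: 15 min + 1 h 25 min + 2 h 25 min = 4 h 5 min.

4 h 5 min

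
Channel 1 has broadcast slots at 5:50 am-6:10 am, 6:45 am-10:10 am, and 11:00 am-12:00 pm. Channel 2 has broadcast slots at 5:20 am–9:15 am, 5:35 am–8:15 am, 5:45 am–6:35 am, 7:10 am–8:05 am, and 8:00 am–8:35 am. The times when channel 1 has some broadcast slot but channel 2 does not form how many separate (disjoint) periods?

2

Second set merges to 5:20 am–9:15 am.
A \ B = 9:15 am–10:10 am, 11:00 am–12:00 pm.
That is 2 disjoint pieces.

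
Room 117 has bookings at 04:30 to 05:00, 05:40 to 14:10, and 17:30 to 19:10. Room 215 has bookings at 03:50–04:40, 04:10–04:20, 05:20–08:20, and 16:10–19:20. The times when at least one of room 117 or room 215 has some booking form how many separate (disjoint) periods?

Second set merges to 03:50–04:40, 05:20–08:20, 16:10–19:20.
A ∪ B = 03:50–05:00, 05:20–14:10, 16:10–19:20.
That is 3 disjoint pieces.

3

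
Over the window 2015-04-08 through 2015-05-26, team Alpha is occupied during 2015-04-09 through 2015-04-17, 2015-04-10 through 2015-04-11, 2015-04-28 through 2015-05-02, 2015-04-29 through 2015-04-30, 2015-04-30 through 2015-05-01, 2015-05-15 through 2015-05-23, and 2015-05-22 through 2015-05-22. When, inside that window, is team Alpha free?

After merging, the occupied span is 2015-04-09 through 2015-04-17, 2015-04-28 through 2015-05-02, 2015-05-15 through 2015-05-23.
Complement within 2015-04-08 through 2015-05-26: 2015-04-08 through 2015-04-08, 2015-04-18 through 2015-04-27, 2015-05-03 through 2015-05-14, 2015-05-24 through 2015-05-26.

2015-04-08 through 2015-04-08, 2015-04-18 through 2015-04-27, 2015-05-03 through 2015-05-14, 2015-05-24 through 2015-05-26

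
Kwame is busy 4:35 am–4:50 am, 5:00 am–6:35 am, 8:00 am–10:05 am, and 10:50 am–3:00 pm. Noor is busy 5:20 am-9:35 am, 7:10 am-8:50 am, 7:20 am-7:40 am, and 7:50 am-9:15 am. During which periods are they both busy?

B, merged: 5:20 am-9:35 am.
4:35 am-4:50 am meets no B interval.
5:00 am-6:35 am ∩ B → 5:20 am-6:35 am.
8:00 am-10:05 am ∩ B → 8:00 am-9:35 am.
10:50 am-3:00 pm meets no B interval.

5:20 am-6:35 am, 8:00 am-9:35 am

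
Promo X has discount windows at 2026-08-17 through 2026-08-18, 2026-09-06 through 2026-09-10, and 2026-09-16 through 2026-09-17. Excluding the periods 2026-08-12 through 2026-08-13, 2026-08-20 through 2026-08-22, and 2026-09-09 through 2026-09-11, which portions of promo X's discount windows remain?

2026-08-17 through 2026-08-18, 2026-09-06 through 2026-09-08, 2026-09-16 through 2026-09-17

2026-08-17 through 2026-08-18 is untouched.
2026-09-06 through 2026-09-10 with B removed leaves 2026-09-06 through 2026-09-08.
2026-09-16 through 2026-09-17 is untouched.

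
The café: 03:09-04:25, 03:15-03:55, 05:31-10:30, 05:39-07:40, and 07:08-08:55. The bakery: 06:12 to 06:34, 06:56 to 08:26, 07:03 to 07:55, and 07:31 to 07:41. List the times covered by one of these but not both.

First set merges to 03:09–04:25, 05:31–10:30.
Second set merges to 06:12–06:34, 06:56–08:26.
A \ B = 03:09–04:25, 05:31–06:12, 06:34–06:56, 08:26–10:30.
B \ A = none.
Union of the two gives the symmetric difference.

03:09–04:25, 05:31–06:12, 06:34–06:56, 08:26–10:30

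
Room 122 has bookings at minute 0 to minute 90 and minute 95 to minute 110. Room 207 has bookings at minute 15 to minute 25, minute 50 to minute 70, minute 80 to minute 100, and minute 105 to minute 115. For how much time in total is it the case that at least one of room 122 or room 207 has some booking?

A ∪ B = minute 0 to minute 115.
Total: 115 minutes.

115 minutes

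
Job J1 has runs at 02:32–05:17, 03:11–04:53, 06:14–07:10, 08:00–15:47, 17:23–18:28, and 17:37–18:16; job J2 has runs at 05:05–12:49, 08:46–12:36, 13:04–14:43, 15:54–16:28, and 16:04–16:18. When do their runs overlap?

A, merged: 02:32–05:17, 06:14–07:10, 08:00–15:47, 17:23–18:28.
B, merged: 05:05–12:49, 13:04–14:43, 15:54–16:28.
02:32–05:17 ∩ B → 05:05–05:17.
06:14–07:10 ∩ B → 06:14–07:10.
08:00–15:47 ∩ B → 08:00–12:49, 13:04–14:43.
17:23–18:28 meets no B interval.

05:05–05:17, 06:14–07:10, 08:00–12:49, 13:04–14:43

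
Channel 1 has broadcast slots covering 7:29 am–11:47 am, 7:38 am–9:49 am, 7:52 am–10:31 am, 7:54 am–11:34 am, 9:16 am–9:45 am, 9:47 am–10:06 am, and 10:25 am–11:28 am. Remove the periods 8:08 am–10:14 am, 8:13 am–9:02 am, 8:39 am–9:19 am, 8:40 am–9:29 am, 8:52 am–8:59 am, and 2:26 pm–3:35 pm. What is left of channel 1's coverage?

Merge the first list: 7:29 am–11:47 am.
Merge the second list: 8:08 am–10:14 am, 2:26 pm–3:35 pm.
7:29 am–11:47 am with B removed leaves 7:29 am–8:08 am, 10:14 am–11:47 am.

7:29 am–8:08 am, 10:14 am–11:47 am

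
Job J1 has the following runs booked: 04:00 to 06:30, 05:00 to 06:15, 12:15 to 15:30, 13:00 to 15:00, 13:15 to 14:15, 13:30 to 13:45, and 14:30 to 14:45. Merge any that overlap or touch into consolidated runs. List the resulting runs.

04:00-06:30, 12:15-15:30

05:00-06:15 overlaps/touches 04:00-06:30 → extend to 04:00-06:30.
12:15-15:30 is disjoint → start new block.
13:00-15:00 overlaps/touches 12:15-15:30 → extend to 12:15-15:30.
13:15-14:15 overlaps/touches 12:15-15:30 → extend to 12:15-15:30.
13:30-13:45 overlaps/touches 12:15-15:30 → extend to 12:15-15:30.
14:30-14:45 overlaps/touches 12:15-15:30 → extend to 12:15-15:30.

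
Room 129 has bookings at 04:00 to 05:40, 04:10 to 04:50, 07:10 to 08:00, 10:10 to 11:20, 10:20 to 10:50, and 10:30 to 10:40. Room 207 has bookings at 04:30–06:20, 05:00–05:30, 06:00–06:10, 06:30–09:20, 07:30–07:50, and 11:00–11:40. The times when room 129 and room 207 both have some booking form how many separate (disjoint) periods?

Merge the first list: 04:00-05:40, 07:10-08:00, 10:10-11:20.
Merge the second list: 04:30-06:20, 06:30-09:20, 11:00-11:40.
A ∩ B = 04:30-05:40, 07:10-08:00, 11:00-11:20.
That is 3 disjoint pieces.

3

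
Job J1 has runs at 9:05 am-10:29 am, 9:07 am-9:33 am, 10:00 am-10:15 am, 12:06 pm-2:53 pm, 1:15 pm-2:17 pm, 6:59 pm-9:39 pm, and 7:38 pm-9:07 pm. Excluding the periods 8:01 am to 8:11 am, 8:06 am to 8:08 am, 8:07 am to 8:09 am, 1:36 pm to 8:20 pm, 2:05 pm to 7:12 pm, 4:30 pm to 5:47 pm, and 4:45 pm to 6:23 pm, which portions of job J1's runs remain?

A, merged: 9:05 am-10:29 am, 12:06 pm-2:53 pm, 6:59 pm-9:39 pm.
B, merged: 8:01 am-8:11 am, 1:36 pm-8:20 pm.
9:05 am-10:29 am is untouched.
12:06 pm-2:53 pm with B removed leaves 12:06 pm-1:36 pm.
6:59 pm-9:39 pm with B removed leaves 8:20 pm-9:39 pm.

9:05 am-10:29 am, 12:06 pm-1:36 pm, 8:20 pm-9:39 pm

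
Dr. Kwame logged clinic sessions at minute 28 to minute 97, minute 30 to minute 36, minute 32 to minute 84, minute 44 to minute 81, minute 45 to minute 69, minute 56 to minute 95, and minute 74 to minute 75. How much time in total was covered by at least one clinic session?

69 minutes

Merged: minute 28 to minute 97.
Length: 69 minutes.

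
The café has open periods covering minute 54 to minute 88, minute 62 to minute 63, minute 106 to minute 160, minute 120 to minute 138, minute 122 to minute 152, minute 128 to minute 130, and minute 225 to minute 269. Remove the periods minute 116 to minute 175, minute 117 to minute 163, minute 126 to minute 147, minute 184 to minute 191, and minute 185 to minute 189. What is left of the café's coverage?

A, merged: minute 54 to minute 88, minute 106 to minute 160, minute 225 to minute 269.
B, merged: minute 116 to minute 175, minute 184 to minute 191.
minute 54 to minute 88 is untouched.
minute 106 to minute 160 with B removed leaves minute 106 to minute 116.
minute 225 to minute 269 is untouched.

minute 54 to minute 88, minute 106 to minute 116, minute 225 to minute 269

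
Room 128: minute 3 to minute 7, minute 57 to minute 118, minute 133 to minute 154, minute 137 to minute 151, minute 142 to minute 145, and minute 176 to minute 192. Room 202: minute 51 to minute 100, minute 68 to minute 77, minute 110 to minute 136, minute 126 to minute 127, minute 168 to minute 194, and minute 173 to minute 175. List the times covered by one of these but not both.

A, merged: minute 3 to minute 7, minute 57 to minute 118, minute 133 to minute 154, minute 176 to minute 192.
B, merged: minute 51 to minute 100, minute 110 to minute 136, minute 168 to minute 194.
A but not B: minute 3 to minute 7, minute 100 to minute 110, minute 136 to minute 154.
B but not A: minute 51 to minute 57, minute 118 to minute 133, minute 168 to minute 176, minute 192 to minute 194.
Combining gives A △ B.

minute 3 to minute 7, minute 51 to minute 57, minute 100 to minute 110, minute 118 to minute 133, minute 136 to minute 154, minute 168 to minute 176, minute 192 to minute 194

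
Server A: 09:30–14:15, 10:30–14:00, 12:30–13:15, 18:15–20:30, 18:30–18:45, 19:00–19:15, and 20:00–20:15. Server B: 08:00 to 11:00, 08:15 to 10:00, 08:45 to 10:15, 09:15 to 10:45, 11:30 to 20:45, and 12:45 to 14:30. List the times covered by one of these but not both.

A, merged: 09:30-14:15, 18:15-20:30.
B, merged: 08:00-11:00, 11:30-20:45.
A but not B: 11:00-11:30.
B but not A: 08:00-09:30, 14:15-18:15, 20:30-20:45.
Combining gives A △ B.

08:00-09:30, 11:00-11:30, 14:15-18:15, 20:30-20:45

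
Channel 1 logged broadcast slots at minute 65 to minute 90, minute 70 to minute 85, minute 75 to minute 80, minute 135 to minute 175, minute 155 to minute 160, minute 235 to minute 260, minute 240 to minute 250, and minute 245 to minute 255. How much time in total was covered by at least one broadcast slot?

90 minutes

Merged: minute 65 to minute 90, minute 135 to minute 175, minute 235 to minute 260.
Lengths: 25 minutes + 40 minutes + 25 minutes = 90 minutes.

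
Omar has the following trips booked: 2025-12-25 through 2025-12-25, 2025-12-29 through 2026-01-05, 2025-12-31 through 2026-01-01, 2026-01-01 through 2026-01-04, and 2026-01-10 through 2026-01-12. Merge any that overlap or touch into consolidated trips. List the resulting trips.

2025-12-25 through 2025-12-25, 2025-12-29 through 2026-01-05, 2026-01-10 through 2026-01-12

2025-12-29 through 2026-01-05 is disjoint → start new block.
2025-12-31 through 2026-01-01 overlaps/touches 2025-12-29 through 2026-01-05 → extend to 2025-12-29 through 2026-01-05.
2026-01-01 through 2026-01-04 overlaps/touches 2025-12-29 through 2026-01-05 → extend to 2025-12-29 through 2026-01-05.
2026-01-10 through 2026-01-12 is disjoint → start new block.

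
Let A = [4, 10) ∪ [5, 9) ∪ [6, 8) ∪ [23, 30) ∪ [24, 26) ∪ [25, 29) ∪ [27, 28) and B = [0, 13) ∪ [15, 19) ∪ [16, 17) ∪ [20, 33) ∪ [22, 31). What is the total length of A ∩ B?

13

A, merged: [4, 10), [23, 30).
B, merged: [0, 13), [15, 19), [20, 33).
A ∩ B = [4, 10), [23, 30).
Total: 6 + 7 = 13.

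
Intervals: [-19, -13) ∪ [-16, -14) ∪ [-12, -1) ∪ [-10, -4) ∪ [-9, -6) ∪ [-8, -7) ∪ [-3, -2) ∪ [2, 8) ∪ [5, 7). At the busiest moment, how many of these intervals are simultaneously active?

Sweep endpoints in order; track running count of active intervals.
Peak of 4 reached at -8.

4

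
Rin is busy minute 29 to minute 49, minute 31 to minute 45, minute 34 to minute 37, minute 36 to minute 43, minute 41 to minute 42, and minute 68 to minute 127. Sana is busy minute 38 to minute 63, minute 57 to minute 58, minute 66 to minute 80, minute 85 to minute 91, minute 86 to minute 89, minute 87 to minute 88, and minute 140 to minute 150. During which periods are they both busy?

minute 38 to minute 49, minute 68 to minute 80, minute 85 to minute 91

First set merges to minute 29 to minute 49, minute 68 to minute 127.
Second set merges to minute 38 to minute 63, minute 66 to minute 80, minute 85 to minute 91, minute 140 to minute 150.
minute 29 to minute 49 overlaps B on minute 38 to minute 49.
minute 68 to minute 127 overlaps B on minute 68 to minute 80, minute 85 to minute 91.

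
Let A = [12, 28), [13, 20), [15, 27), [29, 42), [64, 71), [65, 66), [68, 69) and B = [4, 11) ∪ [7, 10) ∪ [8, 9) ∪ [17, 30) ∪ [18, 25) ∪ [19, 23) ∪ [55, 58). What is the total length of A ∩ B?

12

A, merged: [12, 28), [29, 42), [64, 71).
B, merged: [4, 11), [17, 30), [55, 58).
A ∩ B = [17, 28), [29, 30).
Total: 11 + 1 = 12.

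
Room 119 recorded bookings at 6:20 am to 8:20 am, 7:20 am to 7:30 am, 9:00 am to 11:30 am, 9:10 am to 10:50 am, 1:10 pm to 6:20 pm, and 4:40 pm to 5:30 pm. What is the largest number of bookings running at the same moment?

Walk the sorted start/end points keeping a running depth.
The depth first hits 2 at 7:20 am.

2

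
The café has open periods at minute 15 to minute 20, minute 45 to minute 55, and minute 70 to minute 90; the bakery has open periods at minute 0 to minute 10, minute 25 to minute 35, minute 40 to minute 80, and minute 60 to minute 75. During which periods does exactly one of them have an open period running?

minute 0 to minute 10, minute 15 to minute 20, minute 25 to minute 35, minute 40 to minute 45, minute 55 to minute 70, minute 80 to minute 90

Second set merges to minute 0 to minute 10, minute 25 to minute 35, minute 40 to minute 80.
Only in the first: minute 15 to minute 20, minute 80 to minute 90.
Only in the second: minute 0 to minute 10, minute 25 to minute 35, minute 40 to minute 45, minute 55 to minute 70.
Together these are the periods covered by exactly one.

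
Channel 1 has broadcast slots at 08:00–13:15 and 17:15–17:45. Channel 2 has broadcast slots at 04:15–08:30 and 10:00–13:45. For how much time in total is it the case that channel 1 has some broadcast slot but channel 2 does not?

A \ B = 08:30–10:00, 17:15–17:45.
Total: 1 h 30 min + 30 min = 2 h.

2 h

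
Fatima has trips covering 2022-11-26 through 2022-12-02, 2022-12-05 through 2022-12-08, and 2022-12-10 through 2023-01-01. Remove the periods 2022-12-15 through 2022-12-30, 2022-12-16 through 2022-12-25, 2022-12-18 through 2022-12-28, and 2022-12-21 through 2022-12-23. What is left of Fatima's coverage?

B, merged: 2022-12-15 through 2022-12-30.
2022-11-26 through 2022-12-02: nothing removed.
2022-12-05 through 2022-12-08: nothing removed.
2022-12-10 through 2023-01-01 \ B = 2022-12-10 through 2022-12-14, 2022-12-31 through 2023-01-01.

2022-11-26 through 2022-12-02, 2022-12-05 through 2022-12-08, 2022-12-10 through 2022-12-14, 2022-12-31 through 2023-01-01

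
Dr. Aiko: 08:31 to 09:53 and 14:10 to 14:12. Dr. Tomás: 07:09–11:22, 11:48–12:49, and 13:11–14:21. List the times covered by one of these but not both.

Only in the first: none.
Only in the second: 07:09–08:31, 09:53–11:22, 11:48–12:49, 13:11–14:10, 14:12–14:21.
Together these are the periods covered by exactly one.

07:09–08:31, 09:53–11:22, 11:48–12:49, 13:11–14:10, 14:12–14:21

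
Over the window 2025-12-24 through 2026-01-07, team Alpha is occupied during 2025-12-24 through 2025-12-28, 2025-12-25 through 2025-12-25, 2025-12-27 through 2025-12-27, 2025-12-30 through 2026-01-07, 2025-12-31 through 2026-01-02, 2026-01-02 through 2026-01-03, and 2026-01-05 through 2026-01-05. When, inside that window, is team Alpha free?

After merging, the occupied span is 2025-12-24 through 2025-12-28, 2025-12-30 through 2026-01-07.
Gaps within 2025-12-24 through 2026-01-07: 2025-12-29 through 2025-12-29.

2025-12-29 through 2025-12-29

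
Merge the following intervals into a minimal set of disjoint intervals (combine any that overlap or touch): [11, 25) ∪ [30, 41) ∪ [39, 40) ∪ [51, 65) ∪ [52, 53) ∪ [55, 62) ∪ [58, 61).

[30, 41) is disjoint → start new block.
[39, 40) overlaps/touches [30, 41) → extend to [30, 41).
[51, 65) is disjoint → start new block.
[52, 53) overlaps/touches [51, 65) → extend to [51, 65).
[55, 62) overlaps/touches [51, 65) → extend to [51, 65).
[58, 61) overlaps/touches [51, 65) → extend to [51, 65).

[11, 25) ∪ [30, 41) ∪ [51, 65)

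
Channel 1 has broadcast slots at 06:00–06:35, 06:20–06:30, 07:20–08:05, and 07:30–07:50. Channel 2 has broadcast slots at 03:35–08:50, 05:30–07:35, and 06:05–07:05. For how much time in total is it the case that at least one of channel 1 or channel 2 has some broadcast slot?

5 h 15 min

Merge the first list: 06:00-06:35, 07:20-08:05.
Merge the second list: 03:35-08:50.
A ∪ B = 03:35-08:50.
Total: 5 h 15 min.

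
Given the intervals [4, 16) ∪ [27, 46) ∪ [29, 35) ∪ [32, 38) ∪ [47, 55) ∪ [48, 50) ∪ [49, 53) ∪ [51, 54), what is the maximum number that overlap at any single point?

3

Sweep endpoints in order; track running count of active intervals.
Peak of 3 reached at 32.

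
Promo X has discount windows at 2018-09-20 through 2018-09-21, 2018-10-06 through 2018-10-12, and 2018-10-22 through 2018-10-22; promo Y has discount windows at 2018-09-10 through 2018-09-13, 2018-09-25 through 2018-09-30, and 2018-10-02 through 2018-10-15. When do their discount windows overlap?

2018-10-06 through 2018-10-12

2018-09-20 through 2018-09-21 falls entirely outside B.
2018-10-06 through 2018-10-12 overlaps B on 2018-10-06 through 2018-10-12.
2018-10-22 through 2018-10-22 falls entirely outside B.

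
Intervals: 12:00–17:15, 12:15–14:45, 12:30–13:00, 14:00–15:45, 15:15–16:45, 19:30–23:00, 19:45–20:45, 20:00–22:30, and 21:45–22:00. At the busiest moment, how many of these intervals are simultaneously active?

Walk the sorted start/end points keeping a running depth.
The depth first hits 3 at 12:30.

3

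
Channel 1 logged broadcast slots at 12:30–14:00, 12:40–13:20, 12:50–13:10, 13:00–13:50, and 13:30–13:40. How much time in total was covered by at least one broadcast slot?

Merged: 12:30–14:00.
Length: 1 h 30 min.

1 h 30 min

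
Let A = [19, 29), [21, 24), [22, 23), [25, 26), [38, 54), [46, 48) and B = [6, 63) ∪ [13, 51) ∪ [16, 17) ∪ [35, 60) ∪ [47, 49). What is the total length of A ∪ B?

57

A, merged: [19, 29), [38, 54).
B, merged: [6, 63).
A ∪ B = [6, 63).
Total: 57.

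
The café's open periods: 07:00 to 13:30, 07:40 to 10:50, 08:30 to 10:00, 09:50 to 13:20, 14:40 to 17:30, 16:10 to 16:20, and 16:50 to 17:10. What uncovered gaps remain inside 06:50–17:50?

06:50–07:00, 13:30–14:40, 17:30–17:50

The merged coverage is 07:00–13:30, 14:40–17:30.
Uncovered inside 06:50–17:50: 06:50–07:00, 13:30–14:40, 17:30–17:50.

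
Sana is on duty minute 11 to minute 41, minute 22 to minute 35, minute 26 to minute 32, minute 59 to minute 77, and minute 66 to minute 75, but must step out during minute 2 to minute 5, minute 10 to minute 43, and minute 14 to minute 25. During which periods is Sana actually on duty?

Merge the first list: minute 11 to minute 41, minute 59 to minute 77.
Merge the second list: minute 2 to minute 5, minute 10 to minute 43.
minute 11 to minute 41 lies entirely inside B → drops out.
minute 59 to minute 77 is untouched.

minute 59 to minute 77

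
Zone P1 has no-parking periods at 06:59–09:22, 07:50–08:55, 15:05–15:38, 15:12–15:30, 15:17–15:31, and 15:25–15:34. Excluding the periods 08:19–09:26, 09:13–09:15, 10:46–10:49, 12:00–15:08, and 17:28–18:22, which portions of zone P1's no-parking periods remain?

06:59–08:19, 15:08–15:38

First set merges to 06:59–09:22, 15:05–15:38.
Second set merges to 08:19–09:26, 10:46–10:49, 12:00–15:08, 17:28–18:22.
06:59–09:22 with B removed leaves 06:59–08:19.
15:05–15:38 with B removed leaves 15:08–15:38.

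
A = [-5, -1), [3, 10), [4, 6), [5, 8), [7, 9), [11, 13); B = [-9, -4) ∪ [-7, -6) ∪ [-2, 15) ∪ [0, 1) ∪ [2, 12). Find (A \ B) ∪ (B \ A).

[-9, -5) ∪ [-4, -2) ∪ [-1, 3) ∪ [10, 11) ∪ [13, 15)

Merge the first list: [-5, -1), [3, 10), [11, 13).
Merge the second list: [-9, -4), [-2, 15).
A \ B = [-4, -2).
B \ A = [-9, -5), [-1, 3), [10, 11), [13, 15).
Union of the two gives the symmetric difference.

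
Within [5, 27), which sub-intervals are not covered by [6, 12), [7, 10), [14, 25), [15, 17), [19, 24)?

The merged coverage is [6, 12), [14, 25).
Complement within [5, 27): [5, 6), [12, 14), [25, 27).

[5, 6) ∪ [12, 14) ∪ [25, 27)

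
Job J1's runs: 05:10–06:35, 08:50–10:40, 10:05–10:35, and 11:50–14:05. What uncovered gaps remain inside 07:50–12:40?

07:50–08:50, 10:40–11:50

Covered (merged): 05:10–06:35, 08:50–10:40, 11:50–14:05.
Uncovered inside 07:50–12:40: 07:50–08:50, 10:40–11:50.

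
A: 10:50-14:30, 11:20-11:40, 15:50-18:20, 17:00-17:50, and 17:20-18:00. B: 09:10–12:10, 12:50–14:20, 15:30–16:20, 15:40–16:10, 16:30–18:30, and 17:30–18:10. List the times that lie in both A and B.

10:50–12:10, 12:50–14:20, 15:50–16:20, 16:30–18:20

First set merges to 10:50–14:30, 15:50–18:20.
Second set merges to 09:10–12:10, 12:50–14:20, 15:30–16:20, 16:30–18:30.
10:50–14:30 overlaps B on 10:50–12:10, 12:50–14:20.
15:50–18:20 overlaps B on 15:50–16:20, 16:30–18:20.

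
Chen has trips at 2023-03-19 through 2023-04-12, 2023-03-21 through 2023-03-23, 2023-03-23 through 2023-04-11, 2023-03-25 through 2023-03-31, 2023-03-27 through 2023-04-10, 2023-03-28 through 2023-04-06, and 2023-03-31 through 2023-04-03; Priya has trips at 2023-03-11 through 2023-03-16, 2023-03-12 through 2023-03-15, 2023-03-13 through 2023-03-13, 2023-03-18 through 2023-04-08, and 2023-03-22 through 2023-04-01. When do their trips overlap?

First set merges to 2023-03-19 through 2023-04-12.
Second set merges to 2023-03-11 through 2023-03-16, 2023-03-18 through 2023-04-08.
2023-03-19 through 2023-04-12 meets the second set on 2023-03-19 through 2023-04-08.

2023-03-19 through 2023-04-08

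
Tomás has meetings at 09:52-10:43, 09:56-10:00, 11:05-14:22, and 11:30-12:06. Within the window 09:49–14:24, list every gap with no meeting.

After merging, the occupied span is 09:52-10:43, 11:05-14:22.
Uncovered inside 09:49-14:24: 09:49-09:52, 10:43-11:05, 14:22-14:24.

09:49-09:52, 10:43-11:05, 14:22-14:24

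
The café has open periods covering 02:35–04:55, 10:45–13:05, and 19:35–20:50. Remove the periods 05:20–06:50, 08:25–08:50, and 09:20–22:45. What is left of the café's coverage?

02:35-04:55

02:35-04:55: no B overlap → unchanged.
10:45-13:05: fully covered by B → removed.
19:35-20:50: fully covered by B → removed.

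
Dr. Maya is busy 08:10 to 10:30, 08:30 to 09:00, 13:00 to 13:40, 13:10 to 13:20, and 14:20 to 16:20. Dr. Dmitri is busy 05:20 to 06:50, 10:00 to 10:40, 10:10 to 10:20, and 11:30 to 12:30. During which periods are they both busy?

10:00-10:30

Merge the first list: 08:10-10:30, 13:00-13:40, 14:20-16:20.
Merge the second list: 05:20-06:50, 10:00-10:40, 11:30-12:30.
08:10-10:30 overlaps B on 10:00-10:30.
13:00-13:40 falls entirely outside B.
14:20-16:20 falls entirely outside B.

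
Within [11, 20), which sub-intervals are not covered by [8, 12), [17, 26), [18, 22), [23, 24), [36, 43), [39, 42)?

After merging, the occupied span is [8, 12), [17, 26), [36, 43).
Gaps within [11, 20): [12, 17).

[12, 17)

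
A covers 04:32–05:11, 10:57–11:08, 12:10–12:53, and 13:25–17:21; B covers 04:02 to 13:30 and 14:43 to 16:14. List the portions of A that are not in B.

13:30–14:43, 16:14–17:21

04:32–05:11: entirely removed.
10:57–11:08: entirely removed.
12:10–12:53: entirely removed.
13:25–17:21 \ B = 13:30–14:43, 16:14–17:21.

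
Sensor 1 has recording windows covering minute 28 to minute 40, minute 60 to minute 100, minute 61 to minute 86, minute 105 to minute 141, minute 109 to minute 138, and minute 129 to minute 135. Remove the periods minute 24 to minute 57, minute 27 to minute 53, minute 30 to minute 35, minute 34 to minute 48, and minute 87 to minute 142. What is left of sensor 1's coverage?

minute 60 to minute 87

A, merged: minute 28 to minute 40, minute 60 to minute 100, minute 105 to minute 141.
B, merged: minute 24 to minute 57, minute 87 to minute 142.
minute 28 to minute 40: fully covered by B → removed.
minute 60 to minute 100 minus B → minute 60 to minute 87.
minute 105 to minute 141: fully covered by B → removed.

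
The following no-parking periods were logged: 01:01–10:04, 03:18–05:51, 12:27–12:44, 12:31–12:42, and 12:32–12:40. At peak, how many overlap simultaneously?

3

At 12:32, 3 of the intervals are simultaneously active.
No point has more.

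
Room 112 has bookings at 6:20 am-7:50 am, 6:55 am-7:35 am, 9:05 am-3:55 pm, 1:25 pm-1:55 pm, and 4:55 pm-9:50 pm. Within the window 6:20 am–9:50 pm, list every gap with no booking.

7:50 am–9:05 am, 3:55 pm–4:55 pm

The merged coverage is 6:20 am–7:50 am, 9:05 am–3:55 pm, 4:55 pm–9:50 pm.
Uncovered inside 6:20 am–9:50 pm: 7:50 am–9:05 am, 3:55 pm–4:55 pm.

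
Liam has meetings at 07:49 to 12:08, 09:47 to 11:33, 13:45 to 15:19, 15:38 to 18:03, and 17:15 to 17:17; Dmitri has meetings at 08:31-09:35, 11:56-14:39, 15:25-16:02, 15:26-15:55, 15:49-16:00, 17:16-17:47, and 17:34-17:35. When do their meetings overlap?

Merge the first list: 07:49–12:08, 13:45–15:19, 15:38–18:03.
Merge the second list: 08:31–09:35, 11:56–14:39, 15:25–16:02, 17:16–17:47.
07:49–12:08 meets the second set on 08:31–09:35, 11:56–12:08.
13:45–15:19 meets the second set on 13:45–14:39.
15:38–18:03 meets the second set on 15:38–16:02, 17:16–17:47.

08:31–09:35, 11:56–12:08, 13:45–14:39, 15:38–16:02, 17:16–17:47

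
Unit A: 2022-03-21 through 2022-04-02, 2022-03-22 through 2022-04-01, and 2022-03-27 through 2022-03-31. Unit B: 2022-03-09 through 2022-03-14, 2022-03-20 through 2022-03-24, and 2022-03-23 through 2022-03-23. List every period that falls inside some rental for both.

First set merges to 2022-03-21 through 2022-04-02.
Second set merges to 2022-03-09 through 2022-03-14, 2022-03-20 through 2022-03-24.
2022-03-21 through 2022-04-02 overlaps B on 2022-03-21 through 2022-03-24.

2022-03-21 through 2022-03-24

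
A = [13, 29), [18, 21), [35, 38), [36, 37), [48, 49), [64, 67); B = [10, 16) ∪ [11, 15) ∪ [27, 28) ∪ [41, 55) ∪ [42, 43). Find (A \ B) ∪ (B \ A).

[10, 13) ∪ [16, 27) ∪ [28, 29) ∪ [35, 38) ∪ [41, 48) ∪ [49, 55) ∪ [64, 67)

Merge the first list: [13, 29), [35, 38), [48, 49), [64, 67).
Merge the second list: [10, 16), [27, 28), [41, 55).
A \ B = [16, 27), [28, 29), [35, 38), [64, 67).
B \ A = [10, 13), [41, 48), [49, 55).
Union of the two gives the symmetric difference.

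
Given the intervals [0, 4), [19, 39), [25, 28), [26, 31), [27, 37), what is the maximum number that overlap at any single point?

At 27, 4 of the intervals are simultaneously active.
No point has more.

4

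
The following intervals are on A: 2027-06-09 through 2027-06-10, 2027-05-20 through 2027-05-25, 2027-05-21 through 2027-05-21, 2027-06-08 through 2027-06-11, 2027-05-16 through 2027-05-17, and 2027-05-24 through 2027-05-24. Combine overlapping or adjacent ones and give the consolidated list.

Sort by start: 2027-05-16 through 2027-05-17, 2027-05-20 through 2027-05-25, 2027-05-21 through 2027-05-21, 2027-05-24 through 2027-05-24, 2027-06-08 through 2027-06-11, 2027-06-09 through 2027-06-10.
2027-05-20 through 2027-05-25 is disjoint → start new block.
2027-05-21 through 2027-05-21 overlaps/touches 2027-05-20 through 2027-05-25 → extend to 2027-05-20 through 2027-05-25.
2027-05-24 through 2027-05-24 overlaps/touches 2027-05-20 through 2027-05-25 → extend to 2027-05-20 through 2027-05-25.
2027-06-08 through 2027-06-11 is disjoint → start new block.
2027-06-09 through 2027-06-10 overlaps/touches 2027-06-08 through 2027-06-11 → extend to 2027-06-08 through 2027-06-11.

2027-05-16 through 2027-05-17, 2027-05-20 through 2027-05-25, 2027-06-08 through 2027-06-11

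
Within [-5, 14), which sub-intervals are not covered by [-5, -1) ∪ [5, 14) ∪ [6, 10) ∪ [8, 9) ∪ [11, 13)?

[-1, 5)

Covered (merged): [-5, -1), [5, 14).
Complement within [-5, 14): [-1, 5).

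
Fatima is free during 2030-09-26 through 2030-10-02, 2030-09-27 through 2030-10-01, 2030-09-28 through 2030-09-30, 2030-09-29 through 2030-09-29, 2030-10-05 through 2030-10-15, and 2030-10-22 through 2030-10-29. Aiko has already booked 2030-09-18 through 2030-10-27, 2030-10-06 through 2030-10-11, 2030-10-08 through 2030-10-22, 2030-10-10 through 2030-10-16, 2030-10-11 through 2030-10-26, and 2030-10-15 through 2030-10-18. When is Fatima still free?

2030-10-28 through 2030-10-29

First set merges to 2030-09-26 through 2030-10-02, 2030-10-05 through 2030-10-15, 2030-10-22 through 2030-10-29.
Second set merges to 2030-09-18 through 2030-10-27.
2030-09-26 through 2030-10-02: entirely removed.
2030-10-05 through 2030-10-15: entirely removed.
2030-10-22 through 2030-10-29 \ B = 2030-10-28 through 2030-10-29.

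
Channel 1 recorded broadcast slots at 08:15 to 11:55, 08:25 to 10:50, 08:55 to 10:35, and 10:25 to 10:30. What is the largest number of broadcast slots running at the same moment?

At 10:25, 4 of the intervals are simultaneously active.
No point has more.

4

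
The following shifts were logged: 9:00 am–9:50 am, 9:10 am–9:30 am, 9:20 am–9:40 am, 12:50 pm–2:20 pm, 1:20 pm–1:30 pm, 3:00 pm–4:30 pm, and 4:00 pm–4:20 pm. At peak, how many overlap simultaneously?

At 9:20 am, 3 of the intervals are simultaneously active.
No point has more.

3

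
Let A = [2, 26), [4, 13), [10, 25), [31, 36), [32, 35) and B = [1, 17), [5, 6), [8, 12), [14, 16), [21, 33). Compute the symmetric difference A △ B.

[1, 2) ∪ [17, 21) ∪ [26, 31) ∪ [33, 36)

A, merged: [2, 26), [31, 36).
B, merged: [1, 17), [21, 33).
Only in the first: [17, 21), [33, 36).
Only in the second: [1, 2), [26, 31).
Together these are the periods covered by exactly one.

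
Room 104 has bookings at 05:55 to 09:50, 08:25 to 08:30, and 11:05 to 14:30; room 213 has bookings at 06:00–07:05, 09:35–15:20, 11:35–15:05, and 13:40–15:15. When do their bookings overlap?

06:00-07:05, 09:35-09:50, 11:05-14:30

First set merges to 05:55-09:50, 11:05-14:30.
Second set merges to 06:00-07:05, 09:35-15:20.
05:55-09:50 ∩ B → 06:00-07:05, 09:35-09:50.
11:05-14:30 ∩ B → 11:05-14:30.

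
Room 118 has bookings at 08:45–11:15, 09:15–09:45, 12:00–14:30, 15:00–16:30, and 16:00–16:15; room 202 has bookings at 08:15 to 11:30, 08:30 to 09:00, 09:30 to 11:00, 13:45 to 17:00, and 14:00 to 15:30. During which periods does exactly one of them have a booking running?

08:15–08:45, 11:15–11:30, 12:00–13:45, 14:30–15:00, 16:30–17:00

Merge the first list: 08:45–11:15, 12:00–14:30, 15:00–16:30.
Merge the second list: 08:15–11:30, 13:45–17:00.
Only in the first: 12:00–13:45.
Only in the second: 08:15–08:45, 11:15–11:30, 14:30–15:00, 16:30–17:00.
Together these are the periods covered by exactly one.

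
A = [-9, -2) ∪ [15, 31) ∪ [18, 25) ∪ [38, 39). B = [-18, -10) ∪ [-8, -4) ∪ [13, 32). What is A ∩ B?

A, merged: [-9, -2), [15, 31), [38, 39).
[-9, -2) overlaps B on [-8, -4).
[15, 31) overlaps B on [15, 31).
[38, 39) falls entirely outside B.

[-8, -4) ∪ [15, 31)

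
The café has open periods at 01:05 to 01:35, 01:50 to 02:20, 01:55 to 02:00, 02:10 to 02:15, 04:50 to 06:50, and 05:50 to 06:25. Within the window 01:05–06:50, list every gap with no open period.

01:35-01:50, 02:20-04:50

After merging, the occupied span is 01:05-01:35, 01:50-02:20, 04:50-06:50.
Gaps within 01:05-06:50: 01:35-01:50, 02:20-04:50.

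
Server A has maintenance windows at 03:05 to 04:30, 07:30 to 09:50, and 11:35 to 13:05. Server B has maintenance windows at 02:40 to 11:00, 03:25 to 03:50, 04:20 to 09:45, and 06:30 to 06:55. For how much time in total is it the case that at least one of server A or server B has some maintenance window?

9 h 50 min

B, merged: 02:40–11:00.
A ∪ B = 02:40–11:00, 11:35–13:05.
Total: 8 h 20 min + 1 h 30 min = 9 h 50 min.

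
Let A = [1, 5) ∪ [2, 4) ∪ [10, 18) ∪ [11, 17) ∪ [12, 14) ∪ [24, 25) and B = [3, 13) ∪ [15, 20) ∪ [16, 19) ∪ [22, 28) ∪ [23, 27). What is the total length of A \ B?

First set merges to [1, 5), [10, 18), [24, 25).
Second set merges to [3, 13), [15, 20), [22, 28).
A \ B = [1, 3), [13, 15).
Total: 2 + 2 = 4.

4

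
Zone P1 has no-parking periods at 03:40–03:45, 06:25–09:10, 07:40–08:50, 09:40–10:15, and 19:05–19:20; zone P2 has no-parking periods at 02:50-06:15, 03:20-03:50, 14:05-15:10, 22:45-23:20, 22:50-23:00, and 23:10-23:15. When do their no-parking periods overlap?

03:40–03:45

Merge the first list: 03:40–03:45, 06:25–09:10, 09:40–10:15, 19:05–19:20.
Merge the second list: 02:50–06:15, 14:05–15:10, 22:45–23:20.
03:40–03:45 ∩ B → 03:40–03:45.
06:25–09:10 meets no B interval.
09:40–10:15 meets no B interval.
19:05–19:20 meets no B interval.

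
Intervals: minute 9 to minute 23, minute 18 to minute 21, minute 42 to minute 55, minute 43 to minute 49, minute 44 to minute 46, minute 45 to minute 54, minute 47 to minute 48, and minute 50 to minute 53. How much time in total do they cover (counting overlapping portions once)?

Merged: minute 9 to minute 23, minute 42 to minute 55.
Lengths: 14 minutes + 13 minutes = 27 minutes.

27 minutes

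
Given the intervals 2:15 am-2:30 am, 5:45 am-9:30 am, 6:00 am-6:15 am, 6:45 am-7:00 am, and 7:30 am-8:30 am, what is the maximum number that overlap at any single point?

At 6:00 am, 2 of the intervals are simultaneously active.
No point has more.

2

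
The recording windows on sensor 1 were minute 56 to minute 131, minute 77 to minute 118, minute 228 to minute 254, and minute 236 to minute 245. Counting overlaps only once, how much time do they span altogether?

Merged: minute 56 to minute 131, minute 228 to minute 254.
Lengths: 75 minutes + 26 minutes = 101 minutes.

101 minutes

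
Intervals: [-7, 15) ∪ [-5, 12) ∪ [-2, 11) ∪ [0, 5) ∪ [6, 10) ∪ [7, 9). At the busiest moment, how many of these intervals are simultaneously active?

At 7, 5 of the intervals are simultaneously active.
No point has more.

5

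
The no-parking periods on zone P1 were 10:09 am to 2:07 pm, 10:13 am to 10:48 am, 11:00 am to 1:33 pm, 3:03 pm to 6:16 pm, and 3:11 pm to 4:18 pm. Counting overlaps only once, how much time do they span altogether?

7 h 11 min

Merged: 10:09 am–2:07 pm, 3:03 pm–6:16 pm.
Lengths: 3 h 58 min + 3 h 13 min = 7 h 11 min.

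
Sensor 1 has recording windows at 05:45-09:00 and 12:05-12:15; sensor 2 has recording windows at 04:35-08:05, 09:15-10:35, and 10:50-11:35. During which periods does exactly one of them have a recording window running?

04:35-05:45, 08:05-09:00, 09:15-10:35, 10:50-11:35, 12:05-12:15

A but not B: 08:05-09:00, 12:05-12:15.
B but not A: 04:35-05:45, 09:15-10:35, 10:50-11:35.
Combining gives A △ B.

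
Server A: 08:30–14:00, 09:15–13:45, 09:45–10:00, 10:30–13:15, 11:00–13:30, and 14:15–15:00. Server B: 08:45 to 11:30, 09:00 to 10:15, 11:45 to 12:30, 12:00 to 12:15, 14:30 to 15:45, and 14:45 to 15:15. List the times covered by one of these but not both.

Merge the first list: 08:30–14:00, 14:15–15:00.
Merge the second list: 08:45–11:30, 11:45–12:30, 14:30–15:45.
Only in the first: 08:30–08:45, 11:30–11:45, 12:30–14:00, 14:15–14:30.
Only in the second: 15:00–15:45.
Together these are the periods covered by exactly one.

08:30–08:45, 11:30–11:45, 12:30–14:00, 14:15–14:30, 15:00–15:45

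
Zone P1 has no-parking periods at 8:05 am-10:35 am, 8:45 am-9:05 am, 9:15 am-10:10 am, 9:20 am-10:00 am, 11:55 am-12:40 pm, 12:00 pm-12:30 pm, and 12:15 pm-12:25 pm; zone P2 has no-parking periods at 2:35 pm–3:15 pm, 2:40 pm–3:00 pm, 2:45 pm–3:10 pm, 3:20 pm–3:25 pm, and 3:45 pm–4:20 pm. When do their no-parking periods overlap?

Merge the first list: 8:05 am–10:35 am, 11:55 am–12:40 pm.
Merge the second list: 2:35 pm–3:15 pm, 3:20 pm–3:25 pm, 3:45 pm–4:20 pm.
8:05 am–10:35 am meets no B interval.
11:55 am–12:40 pm meets no B interval.
No overlap.

none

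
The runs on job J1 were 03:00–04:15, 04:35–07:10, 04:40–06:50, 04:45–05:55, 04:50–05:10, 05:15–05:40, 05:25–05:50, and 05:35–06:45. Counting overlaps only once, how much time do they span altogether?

Merged: 03:00–04:15, 04:35–07:10.
Lengths: 1 h 15 min + 2 h 35 min = 3 h 50 min.

3 h 50 min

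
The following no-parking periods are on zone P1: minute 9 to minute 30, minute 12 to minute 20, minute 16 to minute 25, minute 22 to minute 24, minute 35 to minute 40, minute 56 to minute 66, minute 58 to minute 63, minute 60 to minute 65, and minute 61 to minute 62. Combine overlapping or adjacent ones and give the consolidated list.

minute 12 to minute 20 overlaps/touches minute 9 to minute 30 → extend to minute 9 to minute 30.
minute 16 to minute 25 overlaps/touches minute 9 to minute 30 → extend to minute 9 to minute 30.
minute 22 to minute 24 overlaps/touches minute 9 to minute 30 → extend to minute 9 to minute 30.
minute 35 to minute 40 is disjoint → start new block.
minute 56 to minute 66 is disjoint → start new block.
minute 58 to minute 63 overlaps/touches minute 56 to minute 66 → extend to minute 56 to minute 66.
minute 60 to minute 65 overlaps/touches minute 56 to minute 66 → extend to minute 56 to minute 66.
minute 61 to minute 62 overlaps/touches minute 56 to minute 66 → extend to minute 56 to minute 66.

minute 9 to minute 30, minute 35 to minute 40, minute 56 to minute 66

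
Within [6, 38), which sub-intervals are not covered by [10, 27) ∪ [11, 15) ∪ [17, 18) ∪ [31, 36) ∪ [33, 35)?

[6, 10) ∪ [27, 31) ∪ [36, 38)

The merged coverage is [10, 27), [31, 36).
Gaps within [6, 38): [6, 10), [27, 31), [36, 38).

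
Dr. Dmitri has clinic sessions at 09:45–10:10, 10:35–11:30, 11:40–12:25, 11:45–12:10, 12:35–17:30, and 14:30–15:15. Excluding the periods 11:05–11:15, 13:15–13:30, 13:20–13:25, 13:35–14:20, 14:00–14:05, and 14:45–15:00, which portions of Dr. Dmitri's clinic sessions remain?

09:45–10:10, 10:35–11:05, 11:15–11:30, 11:40–12:25, 12:35–13:15, 13:30–13:35, 14:20–14:45, 15:00–17:30

Merge the first list: 09:45–10:10, 10:35–11:30, 11:40–12:25, 12:35–17:30.
Merge the second list: 11:05–11:15, 13:15–13:30, 13:35–14:20, 14:45–15:00.
09:45–10:10: nothing removed.
10:35–11:30 \ B = 10:35–11:05, 11:15–11:30.
11:40–12:25: nothing removed.
12:35–17:30 \ B = 12:35–13:15, 13:30–13:35, 14:20–14:45, 15:00–17:30.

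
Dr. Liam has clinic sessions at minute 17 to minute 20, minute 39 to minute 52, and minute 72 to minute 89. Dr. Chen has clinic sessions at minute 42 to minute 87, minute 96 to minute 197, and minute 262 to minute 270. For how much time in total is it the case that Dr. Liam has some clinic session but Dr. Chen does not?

8 minutes

A \ B = minute 17 to minute 20, minute 39 to minute 42, minute 87 to minute 89.
Total: 3 minutes + 3 minutes + 2 minutes = 8 minutes.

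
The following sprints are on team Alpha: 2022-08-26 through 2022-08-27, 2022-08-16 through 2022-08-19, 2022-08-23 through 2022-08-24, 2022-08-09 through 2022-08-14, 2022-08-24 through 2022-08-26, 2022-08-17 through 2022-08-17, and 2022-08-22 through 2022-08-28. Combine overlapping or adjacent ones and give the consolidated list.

2022-08-09 through 2022-08-14, 2022-08-16 through 2022-08-19, 2022-08-22 through 2022-08-28

Sort by start: 2022-08-09 through 2022-08-14, 2022-08-16 through 2022-08-19, 2022-08-17 through 2022-08-17, 2022-08-22 through 2022-08-28, 2022-08-23 through 2022-08-24, 2022-08-24 through 2022-08-26, 2022-08-26 through 2022-08-27.
2022-08-16 through 2022-08-19 is disjoint → start new block.
2022-08-17 through 2022-08-17 overlaps/touches 2022-08-16 through 2022-08-19 → extend to 2022-08-16 through 2022-08-19.
2022-08-22 through 2022-08-28 is disjoint → start new block.
2022-08-23 through 2022-08-24 overlaps/touches 2022-08-22 through 2022-08-28 → extend to 2022-08-22 through 2022-08-28.
2022-08-24 through 2022-08-26 overlaps/touches 2022-08-22 through 2022-08-28 → extend to 2022-08-22 through 2022-08-28.
2022-08-26 through 2022-08-27 overlaps/touches 2022-08-22 through 2022-08-28 → extend to 2022-08-22 through 2022-08-28.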